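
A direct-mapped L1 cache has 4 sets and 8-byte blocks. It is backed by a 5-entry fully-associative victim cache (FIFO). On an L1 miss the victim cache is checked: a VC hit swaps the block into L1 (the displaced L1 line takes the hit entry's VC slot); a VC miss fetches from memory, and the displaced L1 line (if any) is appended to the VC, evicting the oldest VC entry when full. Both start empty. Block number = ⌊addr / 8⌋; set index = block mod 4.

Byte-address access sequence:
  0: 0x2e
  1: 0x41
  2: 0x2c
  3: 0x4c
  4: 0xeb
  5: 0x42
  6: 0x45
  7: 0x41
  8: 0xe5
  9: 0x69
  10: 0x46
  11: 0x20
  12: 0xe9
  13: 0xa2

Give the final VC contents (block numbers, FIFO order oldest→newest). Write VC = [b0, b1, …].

  [0] addr=0x2e blk=5 s=1: MISS | VC []
  [1] addr=0x41 blk=8 s=0: MISS | VC []
  [2] addr=0x2c blk=5 s=1: L1-HIT | VC []
  [3] addr=0x4c blk=9 s=1: MISS | VC [5]
  [4] addr=0xeb blk=29 s=1: MISS | VC [5, 9]
  [5] addr=0x42 blk=8 s=0: L1-HIT | VC [5, 9]
  [6] addr=0x45 blk=8 s=0: L1-HIT | VC [5, 9]
  [7] addr=0x41 blk=8 s=0: L1-HIT | VC [5, 9]
  [8] addr=0xe5 blk=28 s=0: MISS | VC [5, 9, 8]
  [9] addr=0x69 blk=13 s=1: MISS | VC [5, 9, 8, 29]
  [10] addr=0x46 blk=8 s=0: VC-HIT | VC [5, 9, 28, 29]
  [11] addr=0x20 blk=4 s=0: MISS | VC [5, 9, 28, 29, 8]
  [12] addr=0xe9 blk=29 s=1: VC-HIT | VC [5, 9, 28, 13, 8]
  [13] addr=0xa2 blk=20 s=0: MISS | VC [9, 28, 13, 8, 4]

VC = [9, 28, 13, 8, 4]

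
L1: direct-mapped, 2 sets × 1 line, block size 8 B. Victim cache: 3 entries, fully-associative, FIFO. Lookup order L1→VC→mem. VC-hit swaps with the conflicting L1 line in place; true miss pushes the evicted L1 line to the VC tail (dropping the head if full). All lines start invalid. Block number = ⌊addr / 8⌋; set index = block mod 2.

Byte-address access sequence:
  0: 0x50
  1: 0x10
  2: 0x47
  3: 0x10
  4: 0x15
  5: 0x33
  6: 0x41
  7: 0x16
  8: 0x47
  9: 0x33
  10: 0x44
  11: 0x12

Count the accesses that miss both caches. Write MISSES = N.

0: 0x50 (blk 10, set 0) → MISS  vc=[]
1: 0x10 (blk 2, set 0) → MISS  vc=[10]
2: 0x47 (blk 8, set 0) → MISS  vc=[10, 2]
3: 0x10 (blk 2, set 0) → VC-HIT  vc=[10, 8]
4: 0x15 (blk 2, set 0) → L1-HIT  vc=[10, 8]
5: 0x33 (blk 6, set 0) → MISS  vc=[10, 8, 2]
6: 0x41 (blk 8, set 0) → VC-HIT  vc=[10, 6, 2]
7: 0x16 (blk 2, set 0) → VC-HIT  vc=[10, 6, 8]
8: 0x47 (blk 8, set 0) → VC-HIT  vc=[10, 6, 2]
9: 0x33 (blk 6, set 0) → VC-HIT  vc=[10, 8, 2]
10: 0x44 (blk 8, set 0) → VC-HIT  vc=[10, 6, 2]
11: 0x12 (blk 2, set 0) → VC-HIT  vc=[10, 6, 8]

MISSES = 4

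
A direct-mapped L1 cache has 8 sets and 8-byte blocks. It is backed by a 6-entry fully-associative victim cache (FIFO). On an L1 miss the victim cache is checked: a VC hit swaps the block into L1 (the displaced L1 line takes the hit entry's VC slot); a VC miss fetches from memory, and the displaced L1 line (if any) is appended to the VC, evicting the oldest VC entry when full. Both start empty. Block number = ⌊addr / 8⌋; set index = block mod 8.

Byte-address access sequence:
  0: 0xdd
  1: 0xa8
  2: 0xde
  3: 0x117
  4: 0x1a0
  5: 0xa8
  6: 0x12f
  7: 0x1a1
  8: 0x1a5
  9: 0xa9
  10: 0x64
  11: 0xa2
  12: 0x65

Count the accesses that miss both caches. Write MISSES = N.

MISSES = 7

0: 0xdd (blk 27, set 3) → MISS  vc=[]
1: 0xa8 (blk 21, set 5) → MISS  vc=[]
2: 0xde (blk 27, set 3) → L1-HIT  vc=[]
3: 0x117 (blk 34, set 2) → MISS  vc=[]
4: 0x1a0 (blk 52, set 4) → MISS  vc=[]
5: 0xa8 (blk 21, set 5) → L1-HIT  vc=[]
6: 0x12f (blk 37, set 5) → MISS  vc=[21]
7: 0x1a1 (blk 52, set 4) → L1-HIT  vc=[21]
8: 0x1a5 (blk 52, set 4) → L1-HIT  vc=[21]
9: 0xa9 (blk 21, set 5) → VC-HIT  vc=[37]
10: 0x64 (blk 12, set 4) → MISS  vc=[37, 52]
11: 0xa2 (blk 20, set 4) → MISS  vc=[37, 52, 12]
12: 0x65 (blk 12, set 4) → VC-HIT  vc=[37, 52, 20]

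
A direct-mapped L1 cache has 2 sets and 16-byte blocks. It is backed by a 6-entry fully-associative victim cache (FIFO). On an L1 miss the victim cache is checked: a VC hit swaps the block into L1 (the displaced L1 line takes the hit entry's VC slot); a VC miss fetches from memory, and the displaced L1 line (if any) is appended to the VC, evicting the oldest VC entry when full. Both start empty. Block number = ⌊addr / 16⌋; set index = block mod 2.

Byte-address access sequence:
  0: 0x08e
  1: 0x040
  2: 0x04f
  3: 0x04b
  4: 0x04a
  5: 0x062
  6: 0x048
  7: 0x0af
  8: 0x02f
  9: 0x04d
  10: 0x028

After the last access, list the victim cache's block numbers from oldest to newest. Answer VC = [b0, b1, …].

0: 0x8e (blk 8, set 0) → MISS  vc=[]
1: 0x40 (blk 4, set 0) → MISS  vc=[8]
2: 0x4f (blk 4, set 0) → L1-HIT  vc=[8]
3: 0x4b (blk 4, set 0) → L1-HIT  vc=[8]
4: 0x4a (blk 4, set 0) → L1-HIT  vc=[8]
5: 0x62 (blk 6, set 0) → MISS  vc=[8, 4]
6: 0x48 (blk 4, set 0) → VC-HIT  vc=[8, 6]
7: 0xaf (blk 10, set 0) → MISS  vc=[8, 6, 4]
8: 0x2f (blk 2, set 0) → MISS  vc=[8, 6, 4, 10]
9: 0x4d (blk 4, set 0) → VC-HIT  vc=[8, 6, 2, 10]
10: 0x28 (blk 2, set 0) → VC-HIT  vc=[8, 6, 4, 10]

VC = [8, 6, 4, 10]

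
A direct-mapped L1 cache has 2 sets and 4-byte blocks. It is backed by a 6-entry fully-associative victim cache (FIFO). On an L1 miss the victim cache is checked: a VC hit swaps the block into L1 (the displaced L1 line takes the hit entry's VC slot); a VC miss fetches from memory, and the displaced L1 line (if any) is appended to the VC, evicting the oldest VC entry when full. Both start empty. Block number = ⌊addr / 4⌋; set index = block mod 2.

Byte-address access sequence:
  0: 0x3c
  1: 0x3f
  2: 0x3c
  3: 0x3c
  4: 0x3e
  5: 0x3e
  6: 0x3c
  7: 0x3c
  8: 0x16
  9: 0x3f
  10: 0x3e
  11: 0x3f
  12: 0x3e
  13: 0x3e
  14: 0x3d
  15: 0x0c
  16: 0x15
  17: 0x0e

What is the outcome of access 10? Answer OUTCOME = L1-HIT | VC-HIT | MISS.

  [0] addr=0x3c blk=15 s=1: MISS | VC []
  [1] addr=0x3f blk=15 s=1: L1-HIT | VC []
  [2] addr=0x3c blk=15 s=1: L1-HIT | VC []
  [3] addr=0x3c blk=15 s=1: L1-HIT | VC []
  [4] addr=0x3e blk=15 s=1: L1-HIT | VC []
  [5] addr=0x3e blk=15 s=1: L1-HIT | VC []
  [6] addr=0x3c blk=15 s=1: L1-HIT | VC []
  [7] addr=0x3c blk=15 s=1: L1-HIT | VC []
  [8] addr=0x16 blk=5 s=1: MISS | VC [15]
  [9] addr=0x3f blk=15 s=1: VC-HIT | VC [5]
  [10] addr=0x3e blk=15 s=1: L1-HIT | VC [5]
  [11] addr=0x3f blk=15 s=1: L1-HIT | VC [5]
  [12] addr=0x3e blk=15 s=1: L1-HIT | VC [5]
  [13] addr=0x3e blk=15 s=1: L1-HIT | VC [5]
  [14] addr=0x3d blk=15 s=1: L1-HIT | VC [5]
  [15] addr=0xc blk=3 s=1: MISS | VC [5, 15]
  [16] addr=0x15 blk=5 s=1: VC-HIT | VC [3, 15]
  [17] addr=0xe blk=3 s=1: VC-HIT | VC [5, 15]

OUTCOME = L1-HIT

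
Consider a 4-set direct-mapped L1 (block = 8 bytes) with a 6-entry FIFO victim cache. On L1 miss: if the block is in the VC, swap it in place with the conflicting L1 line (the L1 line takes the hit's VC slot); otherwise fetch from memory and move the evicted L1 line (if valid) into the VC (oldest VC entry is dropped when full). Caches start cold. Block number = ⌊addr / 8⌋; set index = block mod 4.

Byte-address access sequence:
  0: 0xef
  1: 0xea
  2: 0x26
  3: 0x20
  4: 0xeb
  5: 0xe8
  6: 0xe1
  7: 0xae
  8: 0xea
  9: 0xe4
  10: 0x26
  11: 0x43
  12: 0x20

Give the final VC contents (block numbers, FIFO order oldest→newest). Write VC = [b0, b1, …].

VC = [28, 21, 8]

#0 0xef→b29/s1 MISS; vc=[]
#1 0xea→b29/s1 L1-HIT; vc=[]
#2 0x26→b4/s0 MISS; vc=[]
#3 0x20→b4/s0 L1-HIT; vc=[]
#4 0xeb→b29/s1 L1-HIT; vc=[]
#5 0xe8→b29/s1 L1-HIT; vc=[]
#6 0xe1→b28/s0 MISS; vc=[4]
#7 0xae→b21/s1 MISS; vc=[4,29]
#8 0xea→b29/s1 VC-HIT; vc=[4,21]
#9 0xe4→b28/s0 L1-HIT; vc=[4,21]
#10 0x26→b4/s0 VC-HIT; vc=[28,21]
#11 0x43→b8/s0 MISS; vc=[28,21,4]
#12 0x20→b4/s0 VC-HIT; vc=[28,21,8]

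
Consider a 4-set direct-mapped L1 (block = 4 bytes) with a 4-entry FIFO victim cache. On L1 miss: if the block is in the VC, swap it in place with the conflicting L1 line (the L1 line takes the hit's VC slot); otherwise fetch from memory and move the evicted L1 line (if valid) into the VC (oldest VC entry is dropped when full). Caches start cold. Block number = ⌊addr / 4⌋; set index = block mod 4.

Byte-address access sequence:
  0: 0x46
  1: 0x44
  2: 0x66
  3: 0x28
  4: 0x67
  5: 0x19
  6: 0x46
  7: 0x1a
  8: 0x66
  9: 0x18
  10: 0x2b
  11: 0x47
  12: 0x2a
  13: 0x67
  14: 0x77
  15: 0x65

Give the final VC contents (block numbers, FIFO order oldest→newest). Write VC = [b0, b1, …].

VC = [17, 6, 29]

#0 0x46→b17/s1 MISS; vc=[]
#1 0x44→b17/s1 L1-HIT; vc=[]
#2 0x66→b25/s1 MISS; vc=[17]
#3 0x28→b10/s2 MISS; vc=[17]
#4 0x67→b25/s1 L1-HIT; vc=[17]
#5 0x19→b6/s2 MISS; vc=[17,10]
#6 0x46→b17/s1 VC-HIT; vc=[25,10]
#7 0x1a→b6/s2 L1-HIT; vc=[25,10]
#8 0x66→b25/s1 VC-HIT; vc=[17,10]
#9 0x18→b6/s2 L1-HIT; vc=[17,10]
#10 0x2b→b10/s2 VC-HIT; vc=[17,6]
#11 0x47→b17/s1 VC-HIT; vc=[25,6]
#12 0x2a→b10/s2 L1-HIT; vc=[25,6]
#13 0x67→b25/s1 VC-HIT; vc=[17,6]
#14 0x77→b29/s1 MISS; vc=[17,6,25]
#15 0x65→b25/s1 VC-HIT; vc=[17,6,29]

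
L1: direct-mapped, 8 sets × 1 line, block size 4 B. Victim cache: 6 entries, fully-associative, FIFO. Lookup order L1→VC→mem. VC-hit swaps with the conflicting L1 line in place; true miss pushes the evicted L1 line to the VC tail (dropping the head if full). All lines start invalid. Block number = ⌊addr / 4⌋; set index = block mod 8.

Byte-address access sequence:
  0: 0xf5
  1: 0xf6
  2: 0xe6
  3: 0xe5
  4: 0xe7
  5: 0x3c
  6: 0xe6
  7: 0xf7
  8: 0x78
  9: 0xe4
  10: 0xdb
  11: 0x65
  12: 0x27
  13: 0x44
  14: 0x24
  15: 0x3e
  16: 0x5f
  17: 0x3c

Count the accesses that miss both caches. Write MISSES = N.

#0 0xf5→b61/s5 MISS; vc=[]
#1 0xf6→b61/s5 L1-HIT; vc=[]
#2 0xe6→b57/s1 MISS; vc=[]
#3 0xe5→b57/s1 L1-HIT; vc=[]
#4 0xe7→b57/s1 L1-HIT; vc=[]
#5 0x3c→b15/s7 MISS; vc=[]
#6 0xe6→b57/s1 L1-HIT; vc=[]
#7 0xf7→b61/s5 L1-HIT; vc=[]
#8 0x78→b30/s6 MISS; vc=[]
#9 0xe4→b57/s1 L1-HIT; vc=[]
#10 0xdb→b54/s6 MISS; vc=[30]
#11 0x65→b25/s1 MISS; vc=[30,57]
#12 0x27→b9/s1 MISS; vc=[30,57,25]
#13 0x44→b17/s1 MISS; vc=[30,57,25,9]
#14 0x24→b9/s1 VC-HIT; vc=[30,57,25,17]
#15 0x3e→b15/s7 L1-HIT; vc=[30,57,25,17]
#16 0x5f→b23/s7 MISS; vc=[30,57,25,17,15]
#17 0x3c→b15/s7 VC-HIT; vc=[30,57,25,17,23]

MISSES = 9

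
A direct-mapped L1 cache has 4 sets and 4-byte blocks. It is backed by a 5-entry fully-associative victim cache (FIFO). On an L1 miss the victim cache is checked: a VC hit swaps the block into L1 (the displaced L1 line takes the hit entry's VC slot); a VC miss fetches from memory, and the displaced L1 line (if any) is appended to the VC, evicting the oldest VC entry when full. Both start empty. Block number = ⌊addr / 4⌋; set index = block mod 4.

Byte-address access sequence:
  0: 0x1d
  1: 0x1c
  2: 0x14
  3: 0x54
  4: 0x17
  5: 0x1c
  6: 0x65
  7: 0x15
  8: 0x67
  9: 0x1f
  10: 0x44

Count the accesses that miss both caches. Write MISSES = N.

MISSES = 5

  [0] addr=0x1d blk=7 s=3: MISS | VC []
  [1] addr=0x1c blk=7 s=3: L1-HIT | VC []
  [2] addr=0x14 blk=5 s=1: MISS | VC []
  [3] addr=0x54 blk=21 s=1: MISS | VC [5]
  [4] addr=0x17 blk=5 s=1: VC-HIT | VC [21]
  [5] addr=0x1c blk=7 s=3: L1-HIT | VC [21]
  [6] addr=0x65 blk=25 s=1: MISS | VC [21, 5]
  [7] addr=0x15 blk=5 s=1: VC-HIT | VC [21, 25]
  [8] addr=0x67 blk=25 s=1: VC-HIT | VC [21, 5]
  [9] addr=0x1f blk=7 s=3: L1-HIT | VC [21, 5]
  [10] addr=0x44 blk=17 s=1: MISS | VC [21, 5, 25]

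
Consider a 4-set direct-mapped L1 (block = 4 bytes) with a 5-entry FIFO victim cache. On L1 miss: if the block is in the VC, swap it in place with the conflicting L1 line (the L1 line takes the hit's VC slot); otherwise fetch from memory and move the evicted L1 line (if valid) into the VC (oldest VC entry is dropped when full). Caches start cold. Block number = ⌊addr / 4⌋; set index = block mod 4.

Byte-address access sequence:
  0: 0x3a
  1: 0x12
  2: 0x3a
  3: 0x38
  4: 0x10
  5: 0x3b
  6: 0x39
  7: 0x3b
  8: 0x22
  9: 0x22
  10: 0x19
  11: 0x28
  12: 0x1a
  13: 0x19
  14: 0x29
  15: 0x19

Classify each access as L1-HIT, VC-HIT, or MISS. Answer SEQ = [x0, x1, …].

SEQ = [MISS, MISS, L1-HIT, L1-HIT, L1-HIT, L1-HIT, L1-HIT, L1-HIT, MISS, L1-HIT, MISS, MISS, VC-HIT, L1-HIT, VC-HIT, VC-HIT]

  [0] addr=0x3a blk=14 s=2: MISS | VC []
  [1] addr=0x12 blk=4 s=0: MISS | VC []
  [2] addr=0x3a blk=14 s=2: L1-HIT | VC []
  [3] addr=0x38 blk=14 s=2: L1-HIT | VC []
  [4] addr=0x10 blk=4 s=0: L1-HIT | VC []
  [5] addr=0x3b blk=14 s=2: L1-HIT | VC []
  [6] addr=0x39 blk=14 s=2: L1-HIT | VC []
  [7] addr=0x3b blk=14 s=2: L1-HIT | VC []
  [8] addr=0x22 blk=8 s=0: MISS | VC [4]
  [9] addr=0x22 blk=8 s=0: L1-HIT | VC [4]
  [10] addr=0x19 blk=6 s=2: MISS | VC [4, 14]
  [11] addr=0x28 blk=10 s=2: MISS | VC [4, 14, 6]
  [12] addr=0x1a blk=6 s=2: VC-HIT | VC [4, 14, 10]
  [13] addr=0x19 blk=6 s=2: L1-HIT | VC [4, 14, 10]
  [14] addr=0x29 blk=10 s=2: VC-HIT | VC [4, 14, 6]
  [15] addr=0x19 blk=6 s=2: VC-HIT | VC [4, 14, 10]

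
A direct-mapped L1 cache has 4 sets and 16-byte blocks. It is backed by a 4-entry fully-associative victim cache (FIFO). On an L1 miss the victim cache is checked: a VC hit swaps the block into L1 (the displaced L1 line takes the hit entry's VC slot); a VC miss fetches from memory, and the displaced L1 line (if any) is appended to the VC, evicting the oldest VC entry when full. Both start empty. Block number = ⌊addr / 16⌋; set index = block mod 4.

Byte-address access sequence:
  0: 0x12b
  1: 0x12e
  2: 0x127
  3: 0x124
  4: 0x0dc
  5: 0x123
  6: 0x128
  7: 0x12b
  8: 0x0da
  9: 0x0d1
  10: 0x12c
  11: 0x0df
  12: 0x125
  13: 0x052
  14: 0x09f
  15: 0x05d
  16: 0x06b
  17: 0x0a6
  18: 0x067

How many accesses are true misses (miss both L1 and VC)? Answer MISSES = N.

  [0] addr=0x12b blk=18 s=2: MISS | VC []
  [1] addr=0x12e blk=18 s=2: L1-HIT | VC []
  [2] addr=0x127 blk=18 s=2: L1-HIT | VC []
  [3] addr=0x124 blk=18 s=2: L1-HIT | VC []
  [4] addr=0xdc blk=13 s=1: MISS | VC []
  [5] addr=0x123 blk=18 s=2: L1-HIT | VC []
  [6] addr=0x128 blk=18 s=2: L1-HIT | VC []
  [7] addr=0x12b blk=18 s=2: L1-HIT | VC []
  [8] addr=0xda blk=13 s=1: L1-HIT | VC []
  [9] addr=0xd1 blk=13 s=1: L1-HIT | VC []
  [10] addr=0x12c blk=18 s=2: L1-HIT | VC []
  [11] addr=0xdf blk=13 s=1: L1-HIT | VC []
  [12] addr=0x125 blk=18 s=2: L1-HIT | VC []
  [13] addr=0x52 blk=5 s=1: MISS | VC [13]
  [14] addr=0x9f blk=9 s=1: MISS | VC [13, 5]
  [15] addr=0x5d blk=5 s=1: VC-HIT | VC [13, 9]
  [16] addr=0x6b blk=6 s=2: MISS | VC [13, 9, 18]
  [17] addr=0xa6 blk=10 s=2: MISS | VC [13, 9, 18, 6]
  [18] addr=0x67 blk=6 s=2: VC-HIT | VC [13, 9, 18, 10]

MISSES = 6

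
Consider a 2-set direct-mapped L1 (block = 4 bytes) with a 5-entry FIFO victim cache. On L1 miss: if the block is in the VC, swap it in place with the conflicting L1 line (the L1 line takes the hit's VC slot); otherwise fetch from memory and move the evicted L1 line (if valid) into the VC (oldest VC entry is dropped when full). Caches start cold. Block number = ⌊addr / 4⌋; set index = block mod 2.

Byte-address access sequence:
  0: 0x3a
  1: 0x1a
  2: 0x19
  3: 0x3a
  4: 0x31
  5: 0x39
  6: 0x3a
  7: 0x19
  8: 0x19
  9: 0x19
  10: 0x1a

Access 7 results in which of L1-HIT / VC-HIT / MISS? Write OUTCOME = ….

OUTCOME = VC-HIT

  [0] addr=0x3a blk=14 s=0: MISS | VC []
  [1] addr=0x1a blk=6 s=0: MISS | VC [14]
  [2] addr=0x19 blk=6 s=0: L1-HIT | VC [14]
  [3] addr=0x3a blk=14 s=0: VC-HIT | VC [6]
  [4] addr=0x31 blk=12 s=0: MISS | VC [6, 14]
  [5] addr=0x39 blk=14 s=0: VC-HIT | VC [6, 12]
  [6] addr=0x3a blk=14 s=0: L1-HIT | VC [6, 12]
  [7] addr=0x19 blk=6 s=0: VC-HIT | VC [14, 12]
  [8] addr=0x19 blk=6 s=0: L1-HIT | VC [14, 12]
  [9] addr=0x19 blk=6 s=0: L1-HIT | VC [14, 12]
  [10] addr=0x1a blk=6 s=0: L1-HIT | VC [14, 12]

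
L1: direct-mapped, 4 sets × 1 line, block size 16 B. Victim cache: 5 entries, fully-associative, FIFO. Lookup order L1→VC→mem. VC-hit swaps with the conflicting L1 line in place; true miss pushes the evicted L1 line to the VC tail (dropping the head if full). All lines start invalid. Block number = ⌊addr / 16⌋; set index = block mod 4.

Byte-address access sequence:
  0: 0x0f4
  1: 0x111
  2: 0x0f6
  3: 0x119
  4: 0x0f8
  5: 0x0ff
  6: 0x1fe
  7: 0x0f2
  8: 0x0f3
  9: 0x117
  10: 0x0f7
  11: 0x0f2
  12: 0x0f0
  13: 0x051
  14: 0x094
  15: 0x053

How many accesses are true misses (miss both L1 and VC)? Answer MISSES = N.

0: 0xf4 (blk 15, set 3) → MISS  vc=[]
1: 0x111 (blk 17, set 1) → MISS  vc=[]
2: 0xf6 (blk 15, set 3) → L1-HIT  vc=[]
3: 0x119 (blk 17, set 1) → L1-HIT  vc=[]
4: 0xf8 (blk 15, set 3) → L1-HIT  vc=[]
5: 0xff (blk 15, set 3) → L1-HIT  vc=[]
6: 0x1fe (blk 31, set 3) → MISS  vc=[15]
7: 0xf2 (blk 15, set 3) → VC-HIT  vc=[31]
8: 0xf3 (blk 15, set 3) → L1-HIT  vc=[31]
9: 0x117 (blk 17, set 1) → L1-HIT  vc=[31]
10: 0xf7 (blk 15, set 3) → L1-HIT  vc=[31]
11: 0xf2 (blk 15, set 3) → L1-HIT  vc=[31]
12: 0xf0 (blk 15, set 3) → L1-HIT  vc=[31]
13: 0x51 (blk 5, set 1) → MISS  vc=[31, 17]
14: 0x94 (blk 9, set 1) → MISS  vc=[31, 17, 5]
15: 0x53 (blk 5, set 1) → VC-HIT  vc=[31, 17, 9]

MISSES = 5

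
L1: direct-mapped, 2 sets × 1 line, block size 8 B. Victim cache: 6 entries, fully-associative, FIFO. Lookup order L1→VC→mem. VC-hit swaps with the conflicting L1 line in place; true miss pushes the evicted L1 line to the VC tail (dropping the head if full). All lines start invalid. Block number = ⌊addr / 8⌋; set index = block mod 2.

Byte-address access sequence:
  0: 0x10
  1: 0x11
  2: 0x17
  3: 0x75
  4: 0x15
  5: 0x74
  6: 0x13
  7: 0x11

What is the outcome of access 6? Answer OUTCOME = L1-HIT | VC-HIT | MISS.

  [0] addr=0x10 blk=2 s=0: MISS | VC []
  [1] addr=0x11 blk=2 s=0: L1-HIT | VC []
  [2] addr=0x17 blk=2 s=0: L1-HIT | VC []
  [3] addr=0x75 blk=14 s=0: MISS | VC [2]
  [4] addr=0x15 blk=2 s=0: VC-HIT | VC [14]
  [5] addr=0x74 blk=14 s=0: VC-HIT | VC [2]
  [6] addr=0x13 blk=2 s=0: VC-HIT | VC [14]
  [7] addr=0x11 blk=2 s=0: L1-HIT | VC [14]

OUTCOME = VC-HIT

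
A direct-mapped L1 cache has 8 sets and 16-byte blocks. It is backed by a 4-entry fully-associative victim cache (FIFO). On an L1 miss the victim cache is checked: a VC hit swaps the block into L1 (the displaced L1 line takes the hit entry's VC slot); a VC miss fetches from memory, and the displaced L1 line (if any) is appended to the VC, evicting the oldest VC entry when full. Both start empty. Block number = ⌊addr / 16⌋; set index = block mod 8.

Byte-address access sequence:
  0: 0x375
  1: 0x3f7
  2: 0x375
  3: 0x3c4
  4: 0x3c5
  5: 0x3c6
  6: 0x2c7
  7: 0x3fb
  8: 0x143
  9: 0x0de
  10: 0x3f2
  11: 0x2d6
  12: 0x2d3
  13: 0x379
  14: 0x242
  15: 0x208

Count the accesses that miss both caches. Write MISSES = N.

0: 0x375 (blk 55, set 7) → MISS  vc=[]
1: 0x3f7 (blk 63, set 7) → MISS  vc=[55]
2: 0x375 (blk 55, set 7) → VC-HIT  vc=[63]
3: 0x3c4 (blk 60, set 4) → MISS  vc=[63]
4: 0x3c5 (blk 60, set 4) → L1-HIT  vc=[63]
5: 0x3c6 (blk 60, set 4) → L1-HIT  vc=[63]
6: 0x2c7 (blk 44, set 4) → MISS  vc=[63, 60]
7: 0x3fb (blk 63, set 7) → VC-HIT  vc=[55, 60]
8: 0x143 (blk 20, set 4) → MISS  vc=[55, 60, 44]
9: 0xde (blk 13, set 5) → MISS  vc=[55, 60, 44]
10: 0x3f2 (blk 63, set 7) → L1-HIT  vc=[55, 60, 44]
11: 0x2d6 (blk 45, set 5) → MISS  vc=[55, 60, 44, 13]
12: 0x2d3 (blk 45, set 5) → L1-HIT  vc=[55, 60, 44, 13]
13: 0x379 (blk 55, set 7) → VC-HIT  vc=[63, 60, 44, 13]
14: 0x242 (blk 36, set 4) → MISS  vc=[60, 44, 13, 20]
15: 0x208 (blk 32, set 0) → MISS  vc=[60, 44, 13, 20]

MISSES = 9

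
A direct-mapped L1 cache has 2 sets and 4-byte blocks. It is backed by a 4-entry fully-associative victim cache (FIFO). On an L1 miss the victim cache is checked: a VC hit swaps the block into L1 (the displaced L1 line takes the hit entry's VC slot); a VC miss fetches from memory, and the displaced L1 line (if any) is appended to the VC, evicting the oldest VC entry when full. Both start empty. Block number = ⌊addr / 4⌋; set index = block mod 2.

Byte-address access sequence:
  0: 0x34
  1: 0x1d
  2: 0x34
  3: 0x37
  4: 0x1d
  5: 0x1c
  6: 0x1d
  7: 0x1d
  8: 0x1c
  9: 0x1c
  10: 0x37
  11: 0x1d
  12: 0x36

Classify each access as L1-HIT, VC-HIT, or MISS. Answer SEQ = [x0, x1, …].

  [0] addr=0x34 blk=13 s=1: MISS | VC []
  [1] addr=0x1d blk=7 s=1: MISS | VC [13]
  [2] addr=0x34 blk=13 s=1: VC-HIT | VC [7]
  [3] addr=0x37 blk=13 s=1: L1-HIT | VC [7]
  [4] addr=0x1d blk=7 s=1: VC-HIT | VC [13]
  [5] addr=0x1c blk=7 s=1: L1-HIT | VC [13]
  [6] addr=0x1d blk=7 s=1: L1-HIT | VC [13]
  [7] addr=0x1d blk=7 s=1: L1-HIT | VC [13]
  [8] addr=0x1c blk=7 s=1: L1-HIT | VC [13]
  [9] addr=0x1c blk=7 s=1: L1-HIT | VC [13]
  [10] addr=0x37 blk=13 s=1: VC-HIT | VC [7]
  [11] addr=0x1d blk=7 s=1: VC-HIT | VC [13]
  [12] addr=0x36 blk=13 s=1: VC-HIT | VC [7]

SEQ = [MISS, MISS, VC-HIT, L1-HIT, VC-HIT, L1-HIT, L1-HIT, L1-HIT, L1-HIT, L1-HIT, VC-HIT, VC-HIT, VC-HIT]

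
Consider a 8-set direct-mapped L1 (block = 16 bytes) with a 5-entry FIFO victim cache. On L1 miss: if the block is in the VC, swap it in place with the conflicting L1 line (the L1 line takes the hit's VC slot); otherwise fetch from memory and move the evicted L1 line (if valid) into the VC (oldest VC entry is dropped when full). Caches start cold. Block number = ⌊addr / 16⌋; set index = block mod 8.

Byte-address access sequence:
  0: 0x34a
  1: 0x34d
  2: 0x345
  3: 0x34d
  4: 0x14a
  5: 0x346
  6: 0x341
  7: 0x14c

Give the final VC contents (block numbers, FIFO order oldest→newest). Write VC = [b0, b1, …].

VC = [52]

0: 0x34a (blk 52, set 4) → MISS  vc=[]
1: 0x34d (blk 52, set 4) → L1-HIT  vc=[]
2: 0x345 (blk 52, set 4) → L1-HIT  vc=[]
3: 0x34d (blk 52, set 4) → L1-HIT  vc=[]
4: 0x14a (blk 20, set 4) → MISS  vc=[52]
5: 0x346 (blk 52, set 4) → VC-HIT  vc=[20]
6: 0x341 (blk 52, set 4) → L1-HIT  vc=[20]
7: 0x14c (blk 20, set 4) → VC-HIT  vc=[52]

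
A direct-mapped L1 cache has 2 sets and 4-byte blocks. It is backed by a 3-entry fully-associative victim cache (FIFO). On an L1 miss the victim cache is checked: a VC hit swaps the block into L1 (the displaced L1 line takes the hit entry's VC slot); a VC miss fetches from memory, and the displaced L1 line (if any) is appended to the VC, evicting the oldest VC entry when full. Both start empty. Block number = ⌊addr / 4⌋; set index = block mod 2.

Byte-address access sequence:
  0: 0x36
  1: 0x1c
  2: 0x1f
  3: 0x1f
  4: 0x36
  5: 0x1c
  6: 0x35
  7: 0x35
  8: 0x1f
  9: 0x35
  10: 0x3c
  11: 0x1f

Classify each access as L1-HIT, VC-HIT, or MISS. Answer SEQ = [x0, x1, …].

#0 0x36→b13/s1 MISS; vc=[]
#1 0x1c→b7/s1 MISS; vc=[13]
#2 0x1f→b7/s1 L1-HIT; vc=[13]
#3 0x1f→b7/s1 L1-HIT; vc=[13]
#4 0x36→b13/s1 VC-HIT; vc=[7]
#5 0x1c→b7/s1 VC-HIT; vc=[13]
#6 0x35→b13/s1 VC-HIT; vc=[7]
#7 0x35→b13/s1 L1-HIT; vc=[7]
#8 0x1f→b7/s1 VC-HIT; vc=[13]
#9 0x35→b13/s1 VC-HIT; vc=[7]
#10 0x3c→b15/s1 MISS; vc=[7,13]
#11 0x1f→b7/s1 VC-HIT; vc=[15,13]

SEQ = [MISS, MISS, L1-HIT, L1-HIT, VC-HIT, VC-HIT, VC-HIT, L1-HIT, VC-HIT, VC-HIT, MISS, VC-HIT]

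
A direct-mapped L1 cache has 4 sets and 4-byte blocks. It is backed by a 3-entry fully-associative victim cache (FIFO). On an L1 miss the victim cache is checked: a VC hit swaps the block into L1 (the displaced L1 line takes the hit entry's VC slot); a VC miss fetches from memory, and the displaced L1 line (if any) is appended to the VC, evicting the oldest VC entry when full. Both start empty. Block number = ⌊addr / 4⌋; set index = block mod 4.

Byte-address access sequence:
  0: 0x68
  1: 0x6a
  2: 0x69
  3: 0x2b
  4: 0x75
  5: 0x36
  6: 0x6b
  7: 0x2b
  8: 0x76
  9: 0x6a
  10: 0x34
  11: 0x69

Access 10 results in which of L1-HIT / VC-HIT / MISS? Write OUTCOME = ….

OUTCOME = VC-HIT

0: 0x68 (blk 26, set 2) → MISS  vc=[]
1: 0x6a (blk 26, set 2) → L1-HIT  vc=[]
2: 0x69 (blk 26, set 2) → L1-HIT  vc=[]
3: 0x2b (blk 10, set 2) → MISS  vc=[26]
4: 0x75 (blk 29, set 1) → MISS  vc=[26]
5: 0x36 (blk 13, set 1) → MISS  vc=[26, 29]
6: 0x6b (blk 26, set 2) → VC-HIT  vc=[10, 29]
7: 0x2b (blk 10, set 2) → VC-HIT  vc=[26, 29]
8: 0x76 (blk 29, set 1) → VC-HIT  vc=[26, 13]
9: 0x6a (blk 26, set 2) → VC-HIT  vc=[10, 13]
10: 0x34 (blk 13, set 1) → VC-HIT  vc=[10, 29]
11: 0x69 (blk 26, set 2) → L1-HIT  vc=[10, 29]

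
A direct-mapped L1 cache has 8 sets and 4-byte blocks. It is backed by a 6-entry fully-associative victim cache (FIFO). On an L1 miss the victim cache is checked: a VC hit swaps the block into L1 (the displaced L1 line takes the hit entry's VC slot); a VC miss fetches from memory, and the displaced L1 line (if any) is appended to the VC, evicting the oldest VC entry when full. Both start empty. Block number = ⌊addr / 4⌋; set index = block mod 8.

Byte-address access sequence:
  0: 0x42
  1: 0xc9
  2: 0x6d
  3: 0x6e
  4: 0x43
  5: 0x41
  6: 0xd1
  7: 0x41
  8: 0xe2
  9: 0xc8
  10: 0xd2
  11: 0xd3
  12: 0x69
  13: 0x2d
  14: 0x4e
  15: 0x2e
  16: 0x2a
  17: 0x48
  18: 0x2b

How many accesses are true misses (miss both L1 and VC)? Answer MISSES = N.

MISSES = 10

#0 0x42→b16/s0 MISS; vc=[]
#1 0xc9→b50/s2 MISS; vc=[]
#2 0x6d→b27/s3 MISS; vc=[]
#3 0x6e→b27/s3 L1-HIT; vc=[]
#4 0x43→b16/s0 L1-HIT; vc=[]
#5 0x41→b16/s0 L1-HIT; vc=[]
#6 0xd1→b52/s4 MISS; vc=[]
#7 0x41→b16/s0 L1-HIT; vc=[]
#8 0xe2→b56/s0 MISS; vc=[16]
#9 0xc8→b50/s2 L1-HIT; vc=[16]
#10 0xd2→b52/s4 L1-HIT; vc=[16]
#11 0xd3→b52/s4 L1-HIT; vc=[16]
#12 0x69→b26/s2 MISS; vc=[16,50]
#13 0x2d→b11/s3 MISS; vc=[16,50,27]
#14 0x4e→b19/s3 MISS; vc=[16,50,27,11]
#15 0x2e→b11/s3 VC-HIT; vc=[16,50,27,19]
#16 0x2a→b10/s2 MISS; vc=[16,50,27,19,26]
#17 0x48→b18/s2 MISS; vc=[16,50,27,19,26,10]
#18 0x2b→b10/s2 VC-HIT; vc=[16,50,27,19,26,18]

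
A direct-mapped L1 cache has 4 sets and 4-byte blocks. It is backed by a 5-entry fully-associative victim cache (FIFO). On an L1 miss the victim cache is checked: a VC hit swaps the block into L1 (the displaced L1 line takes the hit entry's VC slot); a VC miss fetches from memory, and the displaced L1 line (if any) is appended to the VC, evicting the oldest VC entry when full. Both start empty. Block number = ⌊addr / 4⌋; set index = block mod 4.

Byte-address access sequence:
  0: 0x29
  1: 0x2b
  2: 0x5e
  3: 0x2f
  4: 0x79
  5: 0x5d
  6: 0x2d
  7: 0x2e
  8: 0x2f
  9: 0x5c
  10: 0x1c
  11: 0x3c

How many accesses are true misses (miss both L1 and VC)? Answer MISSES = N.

MISSES = 6

  [0] addr=0x29 blk=10 s=2: MISS | VC []
  [1] addr=0x2b blk=10 s=2: L1-HIT | VC []
  [2] addr=0x5e blk=23 s=3: MISS | VC []
  [3] addr=0x2f blk=11 s=3: MISS | VC [23]
  [4] addr=0x79 blk=30 s=2: MISS | VC [23, 10]
  [5] addr=0x5d blk=23 s=3: VC-HIT | VC [11, 10]
  [6] addr=0x2d blk=11 s=3: VC-HIT | VC [23, 10]
  [7] addr=0x2e blk=11 s=3: L1-HIT | VC [23, 10]
  [8] addr=0x2f blk=11 s=3: L1-HIT | VC [23, 10]
  [9] addr=0x5c blk=23 s=3: VC-HIT | VC [11, 10]
  [10] addr=0x1c blk=7 s=3: MISS | VC [11, 10, 23]
  [11] addr=0x3c blk=15 s=3: MISS | VC [11, 10, 23, 7]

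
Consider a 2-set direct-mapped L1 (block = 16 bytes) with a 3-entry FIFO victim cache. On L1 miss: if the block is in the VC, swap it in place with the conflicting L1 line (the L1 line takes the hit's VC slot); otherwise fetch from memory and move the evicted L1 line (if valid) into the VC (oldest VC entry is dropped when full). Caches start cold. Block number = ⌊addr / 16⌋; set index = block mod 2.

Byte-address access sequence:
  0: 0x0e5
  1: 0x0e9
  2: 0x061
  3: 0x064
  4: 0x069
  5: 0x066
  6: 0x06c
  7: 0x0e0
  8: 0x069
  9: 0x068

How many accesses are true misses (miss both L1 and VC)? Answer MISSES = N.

0: 0xe5 (blk 14, set 0) → MISS  vc=[]
1: 0xe9 (blk 14, set 0) → L1-HIT  vc=[]
2: 0x61 (blk 6, set 0) → MISS  vc=[14]
3: 0x64 (blk 6, set 0) → L1-HIT  vc=[14]
4: 0x69 (blk 6, set 0) → L1-HIT  vc=[14]
5: 0x66 (blk 6, set 0) → L1-HIT  vc=[14]
6: 0x6c (blk 6, set 0) → L1-HIT  vc=[14]
7: 0xe0 (blk 14, set 0) → VC-HIT  vc=[6]
8: 0x69 (blk 6, set 0) → VC-HIT  vc=[14]
9: 0x68 (blk 6, set 0) → L1-HIT  vc=[14]

MISSES = 2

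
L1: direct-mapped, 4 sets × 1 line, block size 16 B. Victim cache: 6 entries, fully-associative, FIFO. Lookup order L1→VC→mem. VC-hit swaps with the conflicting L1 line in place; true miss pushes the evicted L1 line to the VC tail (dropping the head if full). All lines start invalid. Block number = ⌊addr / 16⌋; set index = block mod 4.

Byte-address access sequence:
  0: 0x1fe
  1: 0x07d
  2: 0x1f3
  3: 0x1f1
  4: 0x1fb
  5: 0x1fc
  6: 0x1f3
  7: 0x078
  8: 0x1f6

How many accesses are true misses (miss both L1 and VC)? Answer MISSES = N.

MISSES = 2

0: 0x1fe (blk 31, set 3) → MISS  vc=[]
1: 0x7d (blk 7, set 3) → MISS  vc=[31]
2: 0x1f3 (blk 31, set 3) → VC-HIT  vc=[7]
3: 0x1f1 (blk 31, set 3) → L1-HIT  vc=[7]
4: 0x1fb (blk 31, set 3) → L1-HIT  vc=[7]
5: 0x1fc (blk 31, set 3) → L1-HIT  vc=[7]
6: 0x1f3 (blk 31, set 3) → L1-HIT  vc=[7]
7: 0x78 (blk 7, set 3) → VC-HIT  vc=[31]
8: 0x1f6 (blk 31, set 3) → VC-HIT  vc=[7]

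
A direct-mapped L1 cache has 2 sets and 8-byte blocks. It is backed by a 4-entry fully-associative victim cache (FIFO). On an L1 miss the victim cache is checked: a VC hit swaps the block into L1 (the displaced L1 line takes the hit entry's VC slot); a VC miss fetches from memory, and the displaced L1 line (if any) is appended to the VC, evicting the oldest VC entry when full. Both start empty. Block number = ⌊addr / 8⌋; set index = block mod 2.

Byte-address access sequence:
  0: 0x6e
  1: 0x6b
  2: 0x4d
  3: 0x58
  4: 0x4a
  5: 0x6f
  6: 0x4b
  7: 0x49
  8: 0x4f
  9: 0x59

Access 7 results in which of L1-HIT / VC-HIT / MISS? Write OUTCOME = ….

OUTCOME = L1-HIT

#0 0x6e→b13/s1 MISS; vc=[]
#1 0x6b→b13/s1 L1-HIT; vc=[]
#2 0x4d→b9/s1 MISS; vc=[13]
#3 0x58→b11/s1 MISS; vc=[13,9]
#4 0x4a→b9/s1 VC-HIT; vc=[13,11]
#5 0x6f→b13/s1 VC-HIT; vc=[9,11]
#6 0x4b→b9/s1 VC-HIT; vc=[13,11]
#7 0x49→b9/s1 L1-HIT; vc=[13,11]
#8 0x4f→b9/s1 L1-HIT; vc=[13,11]
#9 0x59→b11/s1 VC-HIT; vc=[13,9]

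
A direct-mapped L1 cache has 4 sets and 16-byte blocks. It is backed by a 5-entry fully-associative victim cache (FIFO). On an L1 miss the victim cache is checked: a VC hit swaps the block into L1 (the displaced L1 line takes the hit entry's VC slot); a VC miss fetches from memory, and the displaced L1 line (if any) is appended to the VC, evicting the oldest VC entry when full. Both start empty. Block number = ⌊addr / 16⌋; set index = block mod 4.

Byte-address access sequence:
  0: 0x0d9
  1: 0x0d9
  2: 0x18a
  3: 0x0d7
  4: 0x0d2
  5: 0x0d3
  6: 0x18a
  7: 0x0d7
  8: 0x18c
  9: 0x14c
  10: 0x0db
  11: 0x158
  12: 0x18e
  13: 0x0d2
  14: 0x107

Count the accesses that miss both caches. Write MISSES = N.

  [0] addr=0xd9 blk=13 s=1: MISS | VC []
  [1] addr=0xd9 blk=13 s=1: L1-HIT | VC []
  [2] addr=0x18a blk=24 s=0: MISS | VC []
  [3] addr=0xd7 blk=13 s=1: L1-HIT | VC []
  [4] addr=0xd2 blk=13 s=1: L1-HIT | VC []
  [5] addr=0xd3 blk=13 s=1: L1-HIT | VC []
  [6] addr=0x18a blk=24 s=0: L1-HIT | VC []
  [7] addr=0xd7 blk=13 s=1: L1-HIT | VC []
  [8] addr=0x18c blk=24 s=0: L1-HIT | VC []
  [9] addr=0x14c blk=20 s=0: MISS | VC [24]
  [10] addr=0xdb blk=13 s=1: L1-HIT | VC [24]
  [11] addr=0x158 blk=21 s=1: MISS | VC [24, 13]
  [12] addr=0x18e blk=24 s=0: VC-HIT | VC [20, 13]
  [13] addr=0xd2 blk=13 s=1: VC-HIT | VC [20, 21]
  [14] addr=0x107 blk=16 s=0: MISS | VC [20, 21, 24]

MISSES = 5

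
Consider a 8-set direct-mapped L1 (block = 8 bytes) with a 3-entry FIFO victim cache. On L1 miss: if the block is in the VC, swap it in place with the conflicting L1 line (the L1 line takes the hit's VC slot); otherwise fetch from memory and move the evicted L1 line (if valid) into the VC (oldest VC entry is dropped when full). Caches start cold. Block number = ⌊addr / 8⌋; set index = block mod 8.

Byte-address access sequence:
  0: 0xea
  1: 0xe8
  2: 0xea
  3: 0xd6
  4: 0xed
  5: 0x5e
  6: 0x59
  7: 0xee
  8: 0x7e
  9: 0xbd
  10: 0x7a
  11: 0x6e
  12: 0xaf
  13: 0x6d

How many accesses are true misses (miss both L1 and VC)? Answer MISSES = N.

#0 0xea→b29/s5 MISS; vc=[]
#1 0xe8→b29/s5 L1-HIT; vc=[]
#2 0xea→b29/s5 L1-HIT; vc=[]
#3 0xd6→b26/s2 MISS; vc=[]
#4 0xed→b29/s5 L1-HIT; vc=[]
#5 0x5e→b11/s3 MISS; vc=[]
#6 0x59→b11/s3 L1-HIT; vc=[]
#7 0xee→b29/s5 L1-HIT; vc=[]
#8 0x7e→b15/s7 MISS; vc=[]
#9 0xbd→b23/s7 MISS; vc=[15]
#10 0x7a→b15/s7 VC-HIT; vc=[23]
#11 0x6e→b13/s5 MISS; vc=[23,29]
#12 0xaf→b21/s5 MISS; vc=[23,29,13]
#13 0x6d→b13/s5 VC-HIT; vc=[23,29,21]

MISSES = 7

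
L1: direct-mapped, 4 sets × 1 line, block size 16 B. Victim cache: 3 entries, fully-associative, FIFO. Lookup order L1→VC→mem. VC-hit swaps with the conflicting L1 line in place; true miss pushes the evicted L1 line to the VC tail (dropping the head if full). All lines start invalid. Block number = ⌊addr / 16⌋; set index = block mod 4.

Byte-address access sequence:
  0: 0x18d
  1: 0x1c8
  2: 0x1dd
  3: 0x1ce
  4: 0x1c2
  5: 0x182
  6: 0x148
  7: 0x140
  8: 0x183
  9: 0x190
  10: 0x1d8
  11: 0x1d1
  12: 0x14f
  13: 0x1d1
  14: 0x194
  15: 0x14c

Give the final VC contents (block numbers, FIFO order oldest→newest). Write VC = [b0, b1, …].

VC = [28, 24, 29]

#0 0x18d→b24/s0 MISS; vc=[]
#1 0x1c8→b28/s0 MISS; vc=[24]
#2 0x1dd→b29/s1 MISS; vc=[24]
#3 0x1ce→b28/s0 L1-HIT; vc=[24]
#4 0x1c2→b28/s0 L1-HIT; vc=[24]
#5 0x182→b24/s0 VC-HIT; vc=[28]
#6 0x148→b20/s0 MISS; vc=[28,24]
#7 0x140→b20/s0 L1-HIT; vc=[28,24]
#8 0x183→b24/s0 VC-HIT; vc=[28,20]
#9 0x190→b25/s1 MISS; vc=[28,20,29]
#10 0x1d8→b29/s1 VC-HIT; vc=[28,20,25]
#11 0x1d1→b29/s1 L1-HIT; vc=[28,20,25]
#12 0x14f→b20/s0 VC-HIT; vc=[28,24,25]
#13 0x1d1→b29/s1 L1-HIT; vc=[28,24,25]
#14 0x194→b25/s1 VC-HIT; vc=[28,24,29]
#15 0x14c→b20/s0 L1-HIT; vc=[28,24,29]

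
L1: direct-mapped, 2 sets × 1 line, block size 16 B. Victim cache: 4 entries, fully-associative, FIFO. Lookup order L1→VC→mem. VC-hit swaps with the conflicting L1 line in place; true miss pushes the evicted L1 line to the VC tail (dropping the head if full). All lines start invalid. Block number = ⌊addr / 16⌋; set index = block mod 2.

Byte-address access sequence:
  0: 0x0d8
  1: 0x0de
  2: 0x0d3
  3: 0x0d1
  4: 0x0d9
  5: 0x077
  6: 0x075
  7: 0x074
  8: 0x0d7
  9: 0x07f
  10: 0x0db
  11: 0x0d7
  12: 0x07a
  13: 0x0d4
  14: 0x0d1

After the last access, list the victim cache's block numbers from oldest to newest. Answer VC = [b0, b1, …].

0: 0xd8 (blk 13, set 1) → MISS  vc=[]
1: 0xde (blk 13, set 1) → L1-HIT  vc=[]
2: 0xd3 (blk 13, set 1) → L1-HIT  vc=[]
3: 0xd1 (blk 13, set 1) → L1-HIT  vc=[]
4: 0xd9 (blk 13, set 1) → L1-HIT  vc=[]
5: 0x77 (blk 7, set 1) → MISS  vc=[13]
6: 0x75 (blk 7, set 1) → L1-HIT  vc=[13]
7: 0x74 (blk 7, set 1) → L1-HIT  vc=[13]
8: 0xd7 (blk 13, set 1) → VC-HIT  vc=[7]
9: 0x7f (blk 7, set 1) → VC-HIT  vc=[13]
10: 0xdb (blk 13, set 1) → VC-HIT  vc=[7]
11: 0xd7 (blk 13, set 1) → L1-HIT  vc=[7]
12: 0x7a (blk 7, set 1) → VC-HIT  vc=[13]
13: 0xd4 (blk 13, set 1) → VC-HIT  vc=[7]
14: 0xd1 (blk 13, set 1) → L1-HIT  vc=[7]

VC = [7]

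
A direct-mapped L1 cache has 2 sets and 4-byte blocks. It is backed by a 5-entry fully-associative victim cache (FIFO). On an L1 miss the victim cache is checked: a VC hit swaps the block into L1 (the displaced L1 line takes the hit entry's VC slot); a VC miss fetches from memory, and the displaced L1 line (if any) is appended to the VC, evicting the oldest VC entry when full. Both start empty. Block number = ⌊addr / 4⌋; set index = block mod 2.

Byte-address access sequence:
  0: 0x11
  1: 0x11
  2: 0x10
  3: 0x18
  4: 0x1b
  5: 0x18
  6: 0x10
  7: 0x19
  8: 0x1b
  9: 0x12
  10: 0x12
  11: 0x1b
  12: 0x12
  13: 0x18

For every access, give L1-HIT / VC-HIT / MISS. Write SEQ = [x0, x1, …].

0: 0x11 (blk 4, set 0) → MISS  vc=[]
1: 0x11 (blk 4, set 0) → L1-HIT  vc=[]
2: 0x10 (blk 4, set 0) → L1-HIT  vc=[]
3: 0x18 (blk 6, set 0) → MISS  vc=[4]
4: 0x1b (blk 6, set 0) → L1-HIT  vc=[4]
5: 0x18 (blk 6, set 0) → L1-HIT  vc=[4]
6: 0x10 (blk 4, set 0) → VC-HIT  vc=[6]
7: 0x19 (blk 6, set 0) → VC-HIT  vc=[4]
8: 0x1b (blk 6, set 0) → L1-HIT  vc=[4]
9: 0x12 (blk 4, set 0) → VC-HIT  vc=[6]
10: 0x12 (blk 4, set 0) → L1-HIT  vc=[6]
11: 0x1b (blk 6, set 0) → VC-HIT  vc=[4]
12: 0x12 (blk 4, set 0) → VC-HIT  vc=[6]
13: 0x18 (blk 6, set 0) → VC-HIT  vc=[4]

SEQ = [MISS, L1-HIT, L1-HIT, MISS, L1-HIT, L1-HIT, VC-HIT, VC-HIT, L1-HIT, VC-HIT, L1-HIT, VC-HIT, VC-HIT, VC-HIT]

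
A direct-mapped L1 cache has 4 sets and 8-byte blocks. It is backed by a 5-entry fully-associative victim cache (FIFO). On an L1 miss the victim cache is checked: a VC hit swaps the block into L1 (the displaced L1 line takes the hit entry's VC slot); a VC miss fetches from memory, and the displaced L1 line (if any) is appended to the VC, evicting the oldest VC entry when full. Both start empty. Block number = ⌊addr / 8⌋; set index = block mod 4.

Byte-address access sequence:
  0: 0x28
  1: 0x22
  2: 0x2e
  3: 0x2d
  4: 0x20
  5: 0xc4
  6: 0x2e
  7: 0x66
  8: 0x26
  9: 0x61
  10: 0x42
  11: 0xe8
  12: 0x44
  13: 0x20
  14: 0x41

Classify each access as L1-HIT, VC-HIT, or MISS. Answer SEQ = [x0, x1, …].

  [0] addr=0x28 blk=5 s=1: MISS | VC []
  [1] addr=0x22 blk=4 s=0: MISS | VC []
  [2] addr=0x2e blk=5 s=1: L1-HIT | VC []
  [3] addr=0x2d blk=5 s=1: L1-HIT | VC []
  [4] addr=0x20 blk=4 s=0: L1-HIT | VC []
  [5] addr=0xc4 blk=24 s=0: MISS | VC [4]
  [6] addr=0x2e blk=5 s=1: L1-HIT | VC [4]
  [7] addr=0x66 blk=12 s=0: MISS | VC [4, 24]
  [8] addr=0x26 blk=4 s=0: VC-HIT | VC [12, 24]
  [9] addr=0x61 blk=12 s=0: VC-HIT | VC [4, 24]
  [10] addr=0x42 blk=8 s=0: MISS | VC [4, 24, 12]
  [11] addr=0xe8 blk=29 s=1: MISS | VC [4, 24, 12, 5]
  [12] addr=0x44 blk=8 s=0: L1-HIT | VC [4, 24, 12, 5]
  [13] addr=0x20 blk=4 s=0: VC-HIT | VC [8, 24, 12, 5]
  [14] addr=0x41 blk=8 s=0: VC-HIT | VC [4, 24, 12, 5]

SEQ = [MISS, MISS, L1-HIT, L1-HIT, L1-HIT, MISS, L1-HIT, MISS, VC-HIT, VC-HIT, MISS, MISS, L1-HIT, VC-HIT, VC-HIT]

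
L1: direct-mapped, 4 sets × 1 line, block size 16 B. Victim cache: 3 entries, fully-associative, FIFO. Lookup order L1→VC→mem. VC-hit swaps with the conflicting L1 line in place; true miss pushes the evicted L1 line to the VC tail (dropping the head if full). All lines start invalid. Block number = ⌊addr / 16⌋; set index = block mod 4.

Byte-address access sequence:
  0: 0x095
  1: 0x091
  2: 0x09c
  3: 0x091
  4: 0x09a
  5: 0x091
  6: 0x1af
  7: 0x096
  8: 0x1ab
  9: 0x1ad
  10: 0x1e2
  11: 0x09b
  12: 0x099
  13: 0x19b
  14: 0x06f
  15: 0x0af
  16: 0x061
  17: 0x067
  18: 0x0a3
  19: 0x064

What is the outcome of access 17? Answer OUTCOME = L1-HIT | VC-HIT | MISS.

  [0] addr=0x95 blk=9 s=1: MISS | VC []
  [1] addr=0x91 blk=9 s=1: L1-HIT | VC []
  [2] addr=0x9c blk=9 s=1: L1-HIT | VC []
  [3] addr=0x91 blk=9 s=1: L1-HIT | VC []
  [4] addr=0x9a blk=9 s=1: L1-HIT | VC []
  [5] addr=0x91 blk=9 s=1: L1-HIT | VC []
  [6] addr=0x1af blk=26 s=2: MISS | VC []
  [7] addr=0x96 blk=9 s=1: L1-HIT | VC []
  [8] addr=0x1ab blk=26 s=2: L1-HIT | VC []
  [9] addr=0x1ad blk=26 s=2: L1-HIT | VC []
  [10] addr=0x1e2 blk=30 s=2: MISS | VC [26]
  [11] addr=0x9b blk=9 s=1: L1-HIT | VC [26]
  [12] addr=0x99 blk=9 s=1: L1-HIT | VC [26]
  [13] addr=0x19b blk=25 s=1: MISS | VC [26, 9]
  [14] addr=0x6f blk=6 s=2: MISS | VC [26, 9, 30]
  [15] addr=0xaf blk=10 s=2: MISS | VC [9, 30, 6]
  [16] addr=0x61 blk=6 s=2: VC-HIT | VC [9, 30, 10]
  [17] addr=0x67 blk=6 s=2: L1-HIT | VC [9, 30, 10]
  [18] addr=0xa3 blk=10 s=2: VC-HIT | VC [9, 30, 6]
  [19] addr=0x64 blk=6 s=2: VC-HIT | VC [9, 30, 10]

OUTCOME = L1-HIT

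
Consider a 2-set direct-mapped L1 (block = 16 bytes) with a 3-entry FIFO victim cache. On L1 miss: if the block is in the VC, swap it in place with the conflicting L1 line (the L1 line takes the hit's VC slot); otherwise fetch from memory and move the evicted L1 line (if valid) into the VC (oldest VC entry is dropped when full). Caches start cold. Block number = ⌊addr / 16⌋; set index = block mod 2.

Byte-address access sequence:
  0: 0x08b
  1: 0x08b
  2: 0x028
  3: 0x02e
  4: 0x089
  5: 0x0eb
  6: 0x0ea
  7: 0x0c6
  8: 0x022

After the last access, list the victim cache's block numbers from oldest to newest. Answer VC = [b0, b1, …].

VC = [12, 8, 14]

  [0] addr=0x8b blk=8 s=0: MISS | VC []
  [1] addr=0x8b blk=8 s=0: L1-HIT | VC []
  [2] addr=0x28 blk=2 s=0: MISS | VC [8]
  [3] addr=0x2e blk=2 s=0: L1-HIT | VC [8]
  [4] addr=0x89 blk=8 s=0: VC-HIT | VC [2]
  [5] addr=0xeb blk=14 s=0: MISS | VC [2, 8]
  [6] addr=0xea blk=14 s=0: L1-HIT | VC [2, 8]
  [7] addr=0xc6 blk=12 s=0: MISS | VC [2, 8, 14]
  [8] addr=0x22 blk=2 s=0: VC-HIT | VC [12, 8, 14]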